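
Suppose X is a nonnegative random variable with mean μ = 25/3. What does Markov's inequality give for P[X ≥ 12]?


μ = E[X] = 25/3, a = 12.
Markov: P[X ≥ 12] ≤ μ/a = (25/3)/12 = 25/36.
Numerically: ≈ 0.6944.
(Since a = 12 > μ = 8.3333, the bound 25/36 is < 1 and informative.)

P[X ≥ 12] ≤ 25/36 ≈ 0.6944.


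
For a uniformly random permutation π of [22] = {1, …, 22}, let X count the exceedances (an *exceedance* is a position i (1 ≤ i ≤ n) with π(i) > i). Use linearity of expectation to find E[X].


Write X = Σ_{i=1}^{22} X_i, where X_i = 1_{π(i) > i}.
For each fixed i, π(i) is uniform over {1, …, 22} (marginal of a uniform permutation), so P[π(i) > i] = (n − i)/n. Summing: Σ_{i=1}^{22} (n − i)/n = (0 + 1 + … + 21)/22 = 22(22 − 1)/(2·22) = (22 − 1)/2.
Hence E[X] = Σ_{i=1}^{22} (22 − i)/22 = 21/2 ≈ 10.5000.

E[X] = 21/2 = 10.5000.


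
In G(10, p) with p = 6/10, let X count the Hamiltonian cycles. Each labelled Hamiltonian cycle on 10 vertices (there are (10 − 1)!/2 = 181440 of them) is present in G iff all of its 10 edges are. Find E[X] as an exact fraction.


K_10 has (10 − 1)!/2 = 181440 labelled Hamiltonian cycles.
For each such Hamiltonian cycle H, let X_H = 1 if all 10 edges of H are present in G. Then P[X_H = 1] = p^{10} = (3/5)^{10} = 59049/9765625.
By linearity of expectation: E[X] = Σ_H E[X_H] = 181440 · p^{10} = 181440 · 59049/9765625 = 2142770112/1953125.
Numerically: E[X] ≈ 1097.1.

E[X] = 181440 · (3/5)^{10} = 2142770112/1953125 ≈ 1097.1.


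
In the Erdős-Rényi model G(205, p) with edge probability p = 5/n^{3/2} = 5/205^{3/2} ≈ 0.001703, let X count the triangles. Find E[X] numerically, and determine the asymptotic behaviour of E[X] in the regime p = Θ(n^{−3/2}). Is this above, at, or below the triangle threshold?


Number of potential triangles: C(205, 3) = 1414910.
Each occurs with probability p³ ≈ (0.001703)³ ≈ 4.943308e-09.
By linearity: E[X] = C(205, 3)·p³ ≈ 1414910 · 4.943308e-09 ≈ 0.0070.
Since α = 3/2 > 1, p = c/n^{3/2} = o(1/n) is below the triangle threshold p ~ 1/n. Asymptotically E[X] ~ (c³/6)·n^{3(1−α)} = (5³/6)·n^{-1.5} → 0, so by Markov's inequality G has no triangles w.h.p.

E[X] ≈ 0.0070; in regime p = Θ(1/n^{3/2}) E[X] tends to 0 (below the triangle threshold p ~ 1/n).


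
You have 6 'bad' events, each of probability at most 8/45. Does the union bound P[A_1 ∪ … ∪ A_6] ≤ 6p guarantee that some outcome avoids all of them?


Union bound: P[∪_{i=1}^{6} A_i] ≤ Σ_i P[A_i] ≤ 6·p = 6·(8/45) = 16/15.
Numerically: 16/15 ≈ 1.0666667.
Is 16/15 < 1? NO.
Since the bound 16/15 is ≥ 1, the union bound is uninformative here; it does NOT by itself certify existence.

6·p = 16/15 ≈ 1.0666667; existence NOT certified by the union bound.


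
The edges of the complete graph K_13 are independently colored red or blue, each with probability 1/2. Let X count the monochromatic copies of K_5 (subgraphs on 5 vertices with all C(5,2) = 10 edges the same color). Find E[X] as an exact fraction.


Let X = Σ_S X_S over the C(13, 5) = 1287 subsets S of size 5, where X_S = 1 if the K_5 on S is monochromatic.
For a fixed S, the K_5 on S has C(5, 2) = 10 edges. P[all 10 edges red] = (1/2)^10, and likewise for blue, so P[monochromatic] = 2·(1/2)^10 = 2^{1 − 10} = 1/512.
By linearity of expectation: E[X] = C(13, 5) · 2^{1 − 10} = 1287 · 1/512 = 1287/512.
Numerically: E[X] ≈ 2.51367.

E[X] = C(13,5)·2^(1−C(5,2)) = 1287/512 ≈ 2.51367.


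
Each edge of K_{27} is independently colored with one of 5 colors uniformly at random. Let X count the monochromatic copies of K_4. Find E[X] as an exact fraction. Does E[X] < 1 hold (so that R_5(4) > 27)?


E[X] = C(27, 4) · 5^{1 − 6} = 17550 · 5^{−5} = 17550/3125.
As a reduced fraction: E[X] = 702/125 ≈ 5.6160.
Is E[X] < 1? NO.
Since E[X] ≥ 1, the first-moment bound is inconclusive at n = 27; it does NOT by itself certify R_5(4) > 27.

E[X] = 702/125 ≈ 5.6160; E[X] ≥ 1; first-moment method inconclusive here.


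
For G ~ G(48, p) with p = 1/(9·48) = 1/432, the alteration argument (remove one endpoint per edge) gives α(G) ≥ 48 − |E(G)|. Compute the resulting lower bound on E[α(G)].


E[|E(G)|] = C(48, 2)·p = 1128 · (1/432) = 47/18.
E[α(G)] ≥ n − E[|E(G)|] = 48 − 47/18 = 817/18.
Numerically: ≈ 45.389.
(This is only a lower bound; the true E[α(G)] may be larger.)

E[α(G)] ≥ 817/18 ≈ 45.389.


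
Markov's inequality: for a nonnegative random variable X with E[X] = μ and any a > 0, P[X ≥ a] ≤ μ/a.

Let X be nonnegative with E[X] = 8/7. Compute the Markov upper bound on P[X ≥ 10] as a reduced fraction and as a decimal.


μ = E[X] = 8/7, a = 10.
Markov: P[X ≥ 10] ≤ μ/a = (8/7)/10 = 4/35.
Numerically: ≈ 0.114286.
(Since a = 10 > μ = 1.142857, the bound 4/35 is < 1 and informative.)

P[X ≥ 10] ≤ 4/35 ≈ 0.114286.


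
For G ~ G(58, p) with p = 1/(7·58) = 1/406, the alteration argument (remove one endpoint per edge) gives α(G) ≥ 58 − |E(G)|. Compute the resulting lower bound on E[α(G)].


E[|E(G)|] = C(58, 2)·p = 1653 · (1/406) = 57/14.
E[α(G)] ≥ n − E[|E(G)|] = 58 − 57/14 = 755/14.
Numerically: ≈ 53.92857.
(This is only a lower bound; the true E[α(G)] may be larger.)

E[α(G)] ≥ 755/14 ≈ 53.92857.


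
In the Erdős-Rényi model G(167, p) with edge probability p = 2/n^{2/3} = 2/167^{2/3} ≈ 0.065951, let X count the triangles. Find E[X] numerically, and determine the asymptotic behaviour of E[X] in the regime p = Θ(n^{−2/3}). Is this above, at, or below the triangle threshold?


Number of potential triangles: C(167, 3) = 762355.
Each occurs with probability p³ ≈ (0.065951)³ ≈ 2.8685145e-04.
By linearity: E[X] = C(167, 3)·p³ ≈ 762355 · 2.8685145e-04 ≈ 218.68263.
Since α = 2/3 < 1, p = c/n^{2/3} ≫ 1/n is above the triangle threshold p ~ 1/n. Asymptotically E[X] ~ (c³/6)·n^{3(1−α)} = (2³/6)·n^{1} → ∞; triangles are abundant w.h.p.

E[X] ≈ 218.68263; in regime p = Θ(1/n^{2/3}) E[X] diverges (above the triangle threshold p ~ 1/n).


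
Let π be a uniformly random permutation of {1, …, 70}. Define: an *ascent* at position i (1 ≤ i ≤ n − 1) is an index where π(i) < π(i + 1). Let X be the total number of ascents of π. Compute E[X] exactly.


Write X = Σ X_I over i = 1, …, 69, with X_I the indicator of one ascent.
There are 69 indicators.
For each fixed i, the pair (π(i), π(i+1)) is a uniformly random ordered pair of distinct values from {1, …, 70}; by symmetry P[π(i) < π(i+1)] = 1/2.
By linearity: E[X] = 69 · (1/2) = (70 − 1) · (1/2) = 69/2 ≈ 34.500.

E[X] = 69/2 = 34.500.


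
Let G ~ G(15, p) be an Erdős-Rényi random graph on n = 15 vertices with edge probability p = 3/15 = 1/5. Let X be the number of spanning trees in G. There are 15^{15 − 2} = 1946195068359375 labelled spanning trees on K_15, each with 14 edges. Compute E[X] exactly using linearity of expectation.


K_15 has 15^{15 − 2} = 1946195068359375 labelled spanning trees.
For each such spanning tree H, let X_H = 1 if all 14 edges of H are present in G. Then P[X_H = 1] = p^{14} = (1/5)^{14} = 1/6103515625.
By linearity of expectation: E[X] = Σ_H E[X_H] = 1946195068359375 · p^{14} = 1946195068359375 · 1/6103515625 = 1594323/5.
Numerically: E[X] ≈ 3.19e+05.

E[X] = 1946195068359375 · (1/5)^{14} = 1594323/5 ≈ 3.19e+05.


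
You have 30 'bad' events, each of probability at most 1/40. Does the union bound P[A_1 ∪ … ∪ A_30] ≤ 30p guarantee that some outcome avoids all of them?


Union bound: P[∪_{i=1}^{30} A_i] ≤ Σ_i P[A_i] ≤ 30·p = 30·(1/40) = 3/4.
Numerically: 3/4 ≈ 0.7500000.
Is 3/4 < 1? YES.
Since P[∪ A_i] ≤ 3/4 < 1, the complement has P[∩ A_i^c] ≥ 1 − 3/4 = 1/4 > 0, so some outcome avoids every A_i.

30·p = 3/4 ≈ 0.7500000; existence CERTIFIED by the union bound.


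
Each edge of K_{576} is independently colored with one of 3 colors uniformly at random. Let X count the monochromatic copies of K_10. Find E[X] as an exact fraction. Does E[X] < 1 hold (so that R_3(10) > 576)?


E[X] = C(576, 10) · 3^{1 − 45} = 1024104945306307344480 · 3^{−44} = 1024104945306307344480/984770902183611232881.
As a reduced fraction: E[X] = 12643270929707498080/12157665459056928801 ≈ 1.0399.
Is E[X] < 1? NO.
Since E[X] ≥ 1, the first-moment bound is inconclusive at n = 576; it does NOT by itself certify R_3(10) > 576.

E[X] = 12643270929707498080/12157665459056928801 ≈ 1.0399; E[X] ≥ 1; first-moment method inconclusive here.


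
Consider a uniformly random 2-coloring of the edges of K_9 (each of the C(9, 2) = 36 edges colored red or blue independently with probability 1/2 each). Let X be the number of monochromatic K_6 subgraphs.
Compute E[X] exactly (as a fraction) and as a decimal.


Let X = Σ_S X_S over the C(9, 6) = 84 subsets S of size 6, where X_S = 1 if the K_6 on S is monochromatic.
For a fixed S, the K_6 on S has C(6, 2) = 15 edges. P[all 15 edges red] = (1/2)^15, and likewise for blue, so P[monochromatic] = 2·(1/2)^15 = 2^{1 − 15} = 1/16384.
By linearity of expectation: E[X] = C(9, 6) · 2^{1 − 15} = 84 · 1/16384 = 21/4096.
Numerically: E[X] ≈ 0.005127.

E[X] = C(9,6)·2^(1−C(6,2)) = 21/4096 ≈ 0.005127.


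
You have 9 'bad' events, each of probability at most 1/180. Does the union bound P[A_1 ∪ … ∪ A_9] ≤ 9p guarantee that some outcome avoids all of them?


Union bound: P[∪_{i=1}^{9} A_i] ≤ Σ_i P[A_i] ≤ 9·p = 9·(1/180) = 1/20.
Numerically: 1/20 ≈ 0.050000.
Is 1/20 < 1? YES.
Since P[∪ A_i] ≤ 1/20 < 1, the complement has P[∩ A_i^c] ≥ 1 − 1/20 = 19/20 > 0, so some outcome avoids every A_i.

9·p = 1/20 ≈ 0.050000; existence CERTIFIED by the union bound.


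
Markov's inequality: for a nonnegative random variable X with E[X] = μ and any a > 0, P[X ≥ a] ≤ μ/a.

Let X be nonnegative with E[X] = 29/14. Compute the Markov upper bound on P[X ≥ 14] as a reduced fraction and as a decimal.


μ = E[X] = 29/14, a = 14.
Markov: P[X ≥ 14] ≤ μ/a = (29/14)/14 = 29/196.
Numerically: ≈ 0.148.
(Since a = 14 > μ = 2.071, the bound 29/196 is < 1 and informative.)

P[X ≥ 14] ≤ 29/196 ≈ 0.148.


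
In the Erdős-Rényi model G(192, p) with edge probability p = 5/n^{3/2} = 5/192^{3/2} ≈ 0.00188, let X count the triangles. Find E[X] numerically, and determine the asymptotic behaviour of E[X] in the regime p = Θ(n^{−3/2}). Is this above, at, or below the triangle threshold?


Number of potential triangles: C(192, 3) = 1161280.
Each occurs with probability p³ ≈ (0.00188)³ ≈ 6.63826e-09.
By linearity: E[X] = C(192, 3)·p³ ≈ 1161280 · 6.63826e-09 ≈ 0.008.
Since α = 3/2 > 1, p = c/n^{3/2} = o(1/n) is below the triangle threshold p ~ 1/n. Asymptotically E[X] ~ (c³/6)·n^{3(1−α)} = (5³/6)·n^{-1.5} → 0, so by Markov's inequality G has no triangles w.h.p.

E[X] ≈ 0.008; in regime p = Θ(1/n^{3/2}) E[X] tends to 0 (below the triangle threshold p ~ 1/n).


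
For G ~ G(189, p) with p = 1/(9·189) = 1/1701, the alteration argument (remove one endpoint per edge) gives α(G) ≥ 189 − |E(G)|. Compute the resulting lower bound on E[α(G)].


E[|E(G)|] = C(189, 2)·p = 17766 · (1/1701) = 94/9.
E[α(G)] ≥ n − E[|E(G)|] = 189 − 94/9 = 1607/9.
Numerically: ≈ 178.556.
(This is only a lower bound; the true E[α(G)] may be larger.)

E[α(G)] ≥ 1607/9 ≈ 178.556.


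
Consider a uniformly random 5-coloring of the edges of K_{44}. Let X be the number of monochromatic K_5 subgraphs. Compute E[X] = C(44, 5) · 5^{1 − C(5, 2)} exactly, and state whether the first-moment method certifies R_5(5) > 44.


E[X] = C(44, 5) · 5^{1 − 10} = 1086008 · 5^{−9} = 1086008/1953125.
As a reduced fraction: E[X] = 1086008/1953125 ≈ 0.556036.
Is E[X] < 1? YES.
Since E[X] < 1, there exists a 5-coloring of K_{44} with no monochromatic K_5; hence R_5(5) > 44.

E[X] = 1086008/1953125 ≈ 0.556036; E[X] < 1, so R_5(5) > 44.


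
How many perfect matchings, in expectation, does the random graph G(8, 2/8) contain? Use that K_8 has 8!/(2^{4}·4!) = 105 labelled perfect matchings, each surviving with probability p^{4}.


K_8 has 8!/(2^{4}·4!) = 105 labelled perfect matchings.
For each such perfect matching H, let X_H = 1 if all 4 edges of H are present in G. Then P[X_H = 1] = p^{4} = (1/4)^{4} = 1/256.
By linearity of expectation: E[X] = Σ_H E[X_H] = 105 · p^{4} = 105 · 1/256 = 105/256.
Numerically: E[X] ≈ 0.410156.

E[X] = 105 · (1/4)^{4} = 105/256 ≈ 0.410156.


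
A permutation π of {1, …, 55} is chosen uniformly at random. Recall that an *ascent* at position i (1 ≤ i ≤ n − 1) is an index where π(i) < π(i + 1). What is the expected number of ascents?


Write X = Σ X_I over i = 1, …, 54, with X_I the indicator of one ascent.
There are 54 indicators.
For each fixed i, the pair (π(i), π(i+1)) is a uniformly random ordered pair of distinct values from {1, …, 55}; by symmetry P[π(i) < π(i+1)] = 1/2.
By linearity: E[X] = 54 · (1/2) = (55 − 1) · (1/2) = 27 ≈ 27.00000.

E[X] = 27 = 27.00000.


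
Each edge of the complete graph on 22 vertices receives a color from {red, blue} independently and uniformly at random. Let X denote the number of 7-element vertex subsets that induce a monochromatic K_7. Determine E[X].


Let X = Σ_S X_S over the C(22, 7) = 170544 subsets S of size 7, where X_S = 1 if the K_7 on S is monochromatic.
For a fixed S, the K_7 on S has C(7, 2) = 21 edges. P[all 21 edges red] = (1/2)^21, and likewise for blue, so P[monochromatic] = 2·(1/2)^21 = 2^{1 − 21} = 1/1048576.
By linearity of expectation: E[X] = C(22, 7) · 2^{1 − 21} = 170544 · 1/1048576 = 10659/65536.
Numerically: E[X] ≈ 0.162643.

E[X] = C(22,7)·2^(1−C(7,2)) = 10659/65536 ≈ 0.162643.


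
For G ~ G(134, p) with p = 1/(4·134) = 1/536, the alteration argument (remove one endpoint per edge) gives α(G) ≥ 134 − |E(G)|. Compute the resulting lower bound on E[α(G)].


E[|E(G)|] = C(134, 2)·p = 8911 · (1/536) = 133/8.
E[α(G)] ≥ n − E[|E(G)|] = 134 − 133/8 = 939/8.
Numerically: ≈ 117.37500.
(This is only a lower bound; the true E[α(G)] may be larger.)

E[α(G)] ≥ 939/8 ≈ 117.37500.


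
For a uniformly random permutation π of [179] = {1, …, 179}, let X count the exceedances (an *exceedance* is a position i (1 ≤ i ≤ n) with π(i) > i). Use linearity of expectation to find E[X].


Write X = Σ_{i=1}^{179} X_i, where X_i = 1_{π(i) > i}.
For each fixed i, π(i) is uniform over {1, …, 179} (marginal of a uniform permutation), so P[π(i) > i] = (n − i)/n. Summing: Σ_{i=1}^{179} (n − i)/n = (0 + 1 + … + 178)/179 = 179(179 − 1)/(2·179) = (179 − 1)/2.
Hence E[X] = Σ_{i=1}^{179} (179 − i)/179 = 89 ≈ 89.000000.

E[X] = 89 = 89.000000.


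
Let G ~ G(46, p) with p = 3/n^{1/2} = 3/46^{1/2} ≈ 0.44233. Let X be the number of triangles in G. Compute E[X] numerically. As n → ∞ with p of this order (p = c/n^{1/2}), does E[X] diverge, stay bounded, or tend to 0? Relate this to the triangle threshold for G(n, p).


Number of potential triangles: C(46, 3) = 15180.
Each occurs with probability p³ ≈ (0.44233)³ ≈ 8.6542018e-02.
By linearity: E[X] = C(46, 3)·p³ ≈ 15180 · 8.6542018e-02 ≈ 1313.70783.
Since α = 1/2 < 1, p = c/n^{1/2} ≫ 1/n is above the triangle threshold p ~ 1/n. Asymptotically E[X] ~ (c³/6)·n^{3(1−α)} = (3³/6)·n^{1.5} → ∞; triangles are abundant w.h.p.

E[X] ≈ 1313.70783; in regime p = Θ(1/n^{1/2}) E[X] diverges (above the triangle threshold p ~ 1/n).


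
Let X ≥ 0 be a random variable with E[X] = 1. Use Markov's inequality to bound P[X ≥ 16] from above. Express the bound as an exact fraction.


μ = E[X] = 1, a = 16.
Markov: P[X ≥ 16] ≤ μ/a = (1)/16 = 1/16.
Numerically: ≈ 0.062.
(Since a = 16 > μ = 1.000, the bound 1/16 is < 1 and informative.)

P[X ≥ 16] ≤ 1/16 ≈ 0.062.


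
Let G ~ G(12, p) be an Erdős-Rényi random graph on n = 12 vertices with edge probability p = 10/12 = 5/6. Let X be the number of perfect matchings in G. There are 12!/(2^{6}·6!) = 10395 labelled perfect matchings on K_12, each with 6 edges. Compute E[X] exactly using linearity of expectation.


K_12 has 12!/(2^{6}·6!) = 10395 labelled perfect matchings.
For each such perfect matching H, let X_H = 1 if all 6 edges of H are present in G. Then P[X_H = 1] = p^{6} = (5/6)^{6} = 15625/46656.
Summing the indicators: E[X] = Σ_H E[X_H] = 10395 · p^{6} = 10395 · 15625/46656 = 6015625/1728.
Numerically: E[X] ≈ 3481.26.

E[X] = 10395 · (5/6)^{6} = 6015625/1728 ≈ 3481.26.


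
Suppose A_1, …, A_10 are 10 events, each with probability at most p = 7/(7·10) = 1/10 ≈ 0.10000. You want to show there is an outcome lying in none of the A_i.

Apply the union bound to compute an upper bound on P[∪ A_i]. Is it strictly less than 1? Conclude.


Union bound: P[∪_{i=1}^{10} A_i] ≤ Σ_i P[A_i] ≤ 10·p = 10·(1/10) = 1.
Numerically: 1 ≈ 1.00000.
Is 1 < 1? NO.
Since the bound 1 is ≥ 1, the union bound is uninformative here; it does NOT by itself certify existence.

10·p = 1 ≈ 1.00000; existence NOT certified by the union bound.


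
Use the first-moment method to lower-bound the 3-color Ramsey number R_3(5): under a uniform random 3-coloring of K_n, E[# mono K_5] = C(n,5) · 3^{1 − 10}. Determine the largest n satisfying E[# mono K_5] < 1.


We need C(n, 5) · 3^{1 − 10} < 1, i.e. C(n, 5) < 3^{10 − 1} = 19683.
Check values of n near the boundary:
  n = 17: C(17, 5) = 6188; 6188 < 19683? YES
  n = 18: C(18, 5) = 8568; 8568 < 19683? YES
  n = 19: C(19, 5) = 11628; 11628 < 19683? YES
  n = 20: C(20, 5) = 15504; 15504 < 19683? YES
  n = 21: C(21, 5) = 20349; 20349 < 19683? NO
  n = 22: C(22, 5) = 26334; 26334 < 19683? NO
The largest n with C(n, 5) < 19683 is n = 20 (where E[X] = 5168/6561 ≈ 0.7876848). Hence R_3(5) > 20, i.e. R_3(5) ≥ 21.

Largest n = 20; hence R_3(5) > 20.


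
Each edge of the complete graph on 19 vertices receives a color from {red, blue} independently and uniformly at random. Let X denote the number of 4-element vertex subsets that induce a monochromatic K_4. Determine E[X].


Let X = Σ_S X_S over the C(19, 4) = 3876 subsets S of size 4, where X_S = 1 if the K_4 on S is monochromatic.
For a fixed S, the K_4 on S has C(4, 2) = 6 edges. P[all 6 edges red] = (1/2)^6, and likewise for blue, so P[monochromatic] = 2·(1/2)^6 = 2^{1 − 6} = 1/32.
By linearity: E[X] = C(19, 4) · 2^{1 − 6} = 3876 · 1/32 = 969/8.
Numerically: E[X] ≈ 121.12500.

E[X] = C(19,4)·2^(1−C(4,2)) = 969/8 ≈ 121.12500.


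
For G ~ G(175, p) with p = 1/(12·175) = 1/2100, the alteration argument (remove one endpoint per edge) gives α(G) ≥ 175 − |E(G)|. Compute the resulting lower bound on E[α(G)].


E[|E(G)|] = C(175, 2)·p = 15225 · (1/2100) = 29/4.
E[α(G)] ≥ n − E[|E(G)|] = 175 − 29/4 = 671/4.
Numerically: ≈ 167.7500.
(This is only a lower bound; the true E[α(G)] may be larger.)

E[α(G)] ≥ 671/4 ≈ 167.7500.


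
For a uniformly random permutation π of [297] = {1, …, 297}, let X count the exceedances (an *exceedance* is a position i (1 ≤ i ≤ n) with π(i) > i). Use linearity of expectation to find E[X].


Write X = Σ_{i=1}^{297} X_i, where X_i = 1_{π(i) > i}.
For each fixed i, π(i) is uniform over {1, …, 297} (marginal of a uniform permutation), so P[π(i) > i] = (n − i)/n. Summing: Σ_{i=1}^{297} (n − i)/n = (0 + 1 + … + 296)/297 = 297(297 − 1)/(2·297) = (297 − 1)/2.
Hence E[X] = Σ_{i=1}^{297} (297 − i)/297 = 148 ≈ 148.0000.

E[X] = 148 = 148.0000.


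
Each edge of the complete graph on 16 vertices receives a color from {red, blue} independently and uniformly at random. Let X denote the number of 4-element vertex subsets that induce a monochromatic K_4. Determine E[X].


Let X = Σ_S X_S over the C(16, 4) = 1820 subsets S of size 4, where X_S = 1 if the K_4 on S is monochromatic.
For a fixed S, the K_4 on S has C(4, 2) = 6 edges. P[all 6 edges red] = (1/2)^6, and likewise for blue, so P[monochromatic] = 2·(1/2)^6 = 2^{1 − 6} = 1/32.
By linearity: E[X] = C(16, 4) · 2^{1 − 6} = 1820 · 1/32 = 455/8.
Numerically: E[X] ≈ 56.875000.

E[X] = C(16,4)·2^(1−C(4,2)) = 455/8 ≈ 56.875000.


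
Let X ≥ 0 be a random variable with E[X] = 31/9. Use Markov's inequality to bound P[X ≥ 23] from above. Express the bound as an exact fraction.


μ = E[X] = 31/9, a = 23.
Markov: P[X ≥ 23] ≤ μ/a = (31/9)/23 = 31/207.
Numerically: ≈ 0.150.
(Since a = 23 > μ = 3.444, the bound 31/207 is < 1 and informative.)

P[X ≥ 23] ≤ 31/207 ≈ 0.150.


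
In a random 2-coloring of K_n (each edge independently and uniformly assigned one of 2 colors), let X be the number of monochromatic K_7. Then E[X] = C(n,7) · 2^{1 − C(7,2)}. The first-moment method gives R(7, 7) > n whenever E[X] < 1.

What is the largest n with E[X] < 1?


We need C(n, 7) · 2^{1 − 21} < 1, i.e. C(n, 7) < 2^{21 − 1} = 1048576.
Check values of n near the boundary:
  n = 26: C(26, 7) = 657800; 657800 < 1048576? YES
  n = 27: C(27, 7) = 888030; 888030 < 1048576? YES
  n = 28: C(28, 7) = 1184040; 1184040 < 1048576? NO
The largest n with C(n, 7) < 1048576 is n = 27 (where E[X] = 444015/524288 ≈ 0.8468914). Hence R(7, 7) > 27, i.e. R(7, 7) ≥ 28.

Largest n = 27; hence R(7, 7) > 27.


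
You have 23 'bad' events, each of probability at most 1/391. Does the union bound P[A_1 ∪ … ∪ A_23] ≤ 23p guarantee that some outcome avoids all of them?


Union bound: P[∪_{i=1}^{23} A_i] ≤ Σ_i P[A_i] ≤ 23·p = 23·(1/391) = 1/17.
Numerically: 1/17 ≈ 0.059.
Is 1/17 < 1? YES.
Since P[∪ A_i] ≤ 1/17 < 1, the complement has P[∩ A_i^c] ≥ 1 − 1/17 = 16/17 > 0, so some outcome avoids every A_i.

23·p = 1/17 ≈ 0.059; existence CERTIFIED by the union bound.


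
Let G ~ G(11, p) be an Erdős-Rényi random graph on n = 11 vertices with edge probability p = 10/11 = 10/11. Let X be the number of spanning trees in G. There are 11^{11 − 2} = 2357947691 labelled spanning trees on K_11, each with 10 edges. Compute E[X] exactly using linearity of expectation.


K_11 has 11^{11 − 2} = 2357947691 labelled spanning trees.
For each such spanning tree H, let X_H = 1 if all 10 edges of H are present in G. Then P[X_H = 1] = p^{10} = (10/11)^{10} = 10000000000/25937424601.
Summing the indicators: E[X] = Σ_H E[X_H] = 2357947691 · p^{10} = 2357947691 · 10000000000/25937424601 = 10000000000/11.
Numerically: E[X] ≈ 9.09e+08.

E[X] = 2357947691 · (10/11)^{10} = 10000000000/11 ≈ 9.09e+08.


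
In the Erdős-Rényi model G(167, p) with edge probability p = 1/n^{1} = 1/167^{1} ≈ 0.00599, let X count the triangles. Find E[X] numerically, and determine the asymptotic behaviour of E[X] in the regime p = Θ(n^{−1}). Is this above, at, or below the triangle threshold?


Number of potential triangles: C(167, 3) = 762355.
Each occurs with probability p³ ≈ (0.00599)³ ≈ 2.14709e-07.
By linearity: E[X] = C(167, 3)·p³ ≈ 762355 · 2.14709e-07 ≈ 0.164.
Here α = 1, so p = 1/n is exactly at the triangle threshold p ~ 1/n. Asymptotically E[X] → c³/6 = 1³/6 = 1/6 ≈ 0.167, a bounded constant. In this regime the triangle count is asymptotically Poisson(c³/6).

E[X] ≈ 0.164; in regime p = Θ(1/n^{1}) E[X] stays bounded (at the triangle threshold p ~ 1/n).


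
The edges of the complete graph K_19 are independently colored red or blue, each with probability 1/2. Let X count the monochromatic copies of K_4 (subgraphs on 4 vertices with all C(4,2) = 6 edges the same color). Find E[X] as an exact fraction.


Let X = Σ_S X_S over the C(19, 4) = 3876 subsets S of size 4, where X_S = 1 if the K_4 on S is monochromatic.
For a fixed S, the K_4 on S has C(4, 2) = 6 edges. P[all 6 edges red] = (1/2)^6, and likewise for blue, so P[monochromatic] = 2·(1/2)^6 = 2^{1 − 6} = 1/32.
Summing: E[X] = C(19, 4) · 2^{1 − 6} = 3876 · 1/32 = 969/8.
Numerically: E[X] ≈ 121.1250.

E[X] = C(19,4)·2^(1−C(4,2)) = 969/8 ≈ 121.1250.


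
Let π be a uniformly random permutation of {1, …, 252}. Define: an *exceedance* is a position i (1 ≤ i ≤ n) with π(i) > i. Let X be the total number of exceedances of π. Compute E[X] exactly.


Write X = Σ_{i=1}^{252} X_i, where X_i = 1_{π(i) > i}.
For each fixed i, π(i) is uniform over {1, …, 252} (marginal of a uniform permutation), so P[π(i) > i] = (n − i)/n. Summing: Σ_{i=1}^{252} (n − i)/n = (0 + 1 + … + 251)/252 = 252(252 − 1)/(2·252) = (252 − 1)/2.
Hence E[X] = Σ_{i=1}^{252} (252 − i)/252 = 251/2 ≈ 125.500000.

E[X] = 251/2 = 125.500000.


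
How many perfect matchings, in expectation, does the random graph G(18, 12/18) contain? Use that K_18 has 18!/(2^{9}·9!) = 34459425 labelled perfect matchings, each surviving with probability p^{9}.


K_18 has 18!/(2^{9}·9!) = 34459425 labelled perfect matchings.
For each such perfect matching H, let X_H = 1 if all 9 edges of H are present in G. Then P[X_H = 1] = p^{9} = (2/3)^{9} = 512/19683.
By linearity: E[X] = Σ_H E[X_H] = 34459425 · p^{9} = 34459425 · 512/19683 = 217817600/243.
Numerically: E[X] ≈ 8.9637e+05.

E[X] = 34459425 · (2/3)^{9} = 217817600/243 ≈ 8.9637e+05.


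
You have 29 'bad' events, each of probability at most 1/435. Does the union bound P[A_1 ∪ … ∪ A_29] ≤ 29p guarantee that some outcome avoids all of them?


Union bound: P[∪_{i=1}^{29} A_i] ≤ Σ_i P[A_i] ≤ 29·p = 29·(1/435) = 1/15.
Numerically: 1/15 ≈ 0.066667.
Is 1/15 < 1? YES.
Since P[∪ A_i] ≤ 1/15 < 1, the complement has P[∩ A_i^c] ≥ 1 − 1/15 = 14/15 > 0, so some outcome avoids every A_i.

29·p = 1/15 ≈ 0.066667; existence CERTIFIED by the union bound.


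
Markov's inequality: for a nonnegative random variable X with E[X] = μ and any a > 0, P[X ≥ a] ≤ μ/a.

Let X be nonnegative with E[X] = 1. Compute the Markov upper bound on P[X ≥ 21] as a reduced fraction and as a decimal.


μ = E[X] = 1, a = 21.
Markov: P[X ≥ 21] ≤ μ/a = (1)/21 = 1/21.
Numerically: ≈ 0.048.
(Since a = 21 > μ = 1.000, the bound 1/21 is < 1 and informative.)

P[X ≥ 21] ≤ 1/21 ≈ 0.048.


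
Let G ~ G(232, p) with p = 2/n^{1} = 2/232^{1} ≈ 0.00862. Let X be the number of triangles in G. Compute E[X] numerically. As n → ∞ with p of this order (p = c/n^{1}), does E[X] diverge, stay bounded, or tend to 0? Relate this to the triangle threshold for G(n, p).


Number of potential triangles: C(232, 3) = 2054360.
Each occurs with probability p³ ≈ (0.00862)³ ≈ 6.40658e-07.
By linearity: E[X] = C(232, 3)·p³ ≈ 2054360 · 6.40658e-07 ≈ 1.316.
Here α = 1, so p = 2/n is exactly at the triangle threshold p ~ 1/n. Asymptotically E[X] → c³/6 = 2³/6 = 4/3 ≈ 1.333, a bounded constant. In this regime the triangle count is asymptotically Poisson(c³/6).

E[X] ≈ 1.316; in regime p = Θ(1/n^{1}) E[X] stays bounded (at the triangle threshold p ~ 1/n).


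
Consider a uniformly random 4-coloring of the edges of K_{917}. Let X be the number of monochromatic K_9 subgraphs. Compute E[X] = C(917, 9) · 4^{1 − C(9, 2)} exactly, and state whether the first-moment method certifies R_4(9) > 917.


E[X] = C(917, 9) · 4^{1 − 36} = 1214670081818390006810 · 4^{−35} = 1214670081818390006810/1180591620717411303424.
As a reduced fraction: E[X] = 607335040909195003405/590295810358705651712 ≈ 1.029.
Is E[X] < 1? NO.
Since E[X] ≥ 1, the first-moment bound is inconclusive at n = 917; it does NOT by itself certify R_4(9) > 917.

E[X] = 607335040909195003405/590295810358705651712 ≈ 1.029; E[X] ≥ 1; first-moment method inconclusive here.


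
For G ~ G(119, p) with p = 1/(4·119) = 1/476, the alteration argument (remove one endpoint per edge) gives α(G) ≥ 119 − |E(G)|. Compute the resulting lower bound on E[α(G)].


E[|E(G)|] = C(119, 2)·p = 7021 · (1/476) = 59/4.
E[α(G)] ≥ n − E[|E(G)|] = 119 − 59/4 = 417/4.
Numerically: ≈ 104.2500.
(This is only a lower bound; the true E[α(G)] may be larger.)

E[α(G)] ≥ 417/4 ≈ 104.2500.


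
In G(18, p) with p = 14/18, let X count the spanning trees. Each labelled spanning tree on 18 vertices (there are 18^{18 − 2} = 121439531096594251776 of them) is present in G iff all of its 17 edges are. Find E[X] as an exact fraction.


K_18 has 18^{18 − 2} = 121439531096594251776 labelled spanning trees.
For each such spanning tree H, let X_H = 1 if all 17 edges of H are present in G. Then P[X_H = 1] = p^{17} = (7/9)^{17} = 232630513987207/16677181699666569.
By linearity of expectation: E[X] = Σ_H E[X_H] = 121439531096594251776 · p^{17} = 121439531096594251776 · 232630513987207/16677181699666569 = 15245673364665597952/9.
Numerically: E[X] ≈ 1.69e+18.

E[X] = 121439531096594251776 · (7/9)^{17} = 15245673364665597952/9 ≈ 1.69e+18.


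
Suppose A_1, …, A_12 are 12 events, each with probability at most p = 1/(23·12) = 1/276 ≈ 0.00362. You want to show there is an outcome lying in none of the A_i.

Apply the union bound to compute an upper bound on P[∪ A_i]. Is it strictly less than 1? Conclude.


Union bound: P[∪_{i=1}^{12} A_i] ≤ Σ_i P[A_i] ≤ 12·p = 12·(1/276) = 1/23.
Numerically: 1/23 ≈ 0.04348.
Is 1/23 < 1? YES.
Since P[∪ A_i] ≤ 1/23 < 1, the complement has P[∩ A_i^c] ≥ 1 − 1/23 = 22/23 > 0, so some outcome avoids every A_i.

12·p = 1/23 ≈ 0.04348; existence CERTIFIED by the union bound.


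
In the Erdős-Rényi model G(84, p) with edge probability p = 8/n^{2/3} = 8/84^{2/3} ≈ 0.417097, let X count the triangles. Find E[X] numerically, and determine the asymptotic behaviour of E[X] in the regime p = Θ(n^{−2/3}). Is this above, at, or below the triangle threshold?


Number of potential triangles: C(84, 3) = 95284.
Each occurs with probability p³ ≈ (0.417097)³ ≈ 7.25623583e-02.
By linearity: E[X] = C(84, 3)·p³ ≈ 95284 · 7.25623583e-02 ≈ 6914.031746.
Since α = 2/3 < 1, p = c/n^{2/3} ≫ 1/n is above the triangle threshold p ~ 1/n. Asymptotically E[X] ~ (c³/6)·n^{3(1−α)} = (8³/6)·n^{1} → ∞; triangles are abundant w.h.p.

E[X] ≈ 6914.031746; in regime p = Θ(1/n^{2/3}) E[X] diverges (above the triangle threshold p ~ 1/n).


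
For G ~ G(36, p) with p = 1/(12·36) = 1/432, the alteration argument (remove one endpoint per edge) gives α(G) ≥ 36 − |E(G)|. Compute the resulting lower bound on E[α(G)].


E[|E(G)|] = C(36, 2)·p = 630 · (1/432) = 35/24.
E[α(G)] ≥ n − E[|E(G)|] = 36 − 35/24 = 829/24.
Numerically: ≈ 34.5417.
(This is only a lower bound; the true E[α(G)] may be larger.)

E[α(G)] ≥ 829/24 ≈ 34.5417.


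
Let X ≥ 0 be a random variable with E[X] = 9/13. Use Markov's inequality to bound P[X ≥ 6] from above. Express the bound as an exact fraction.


μ = E[X] = 9/13, a = 6.
Markov: P[X ≥ 6] ≤ μ/a = (9/13)/6 = 3/26.
Numerically: ≈ 0.1154.
(Since a = 6 > μ = 0.6923, the bound 3/26 is < 1 and informative.)

P[X ≥ 6] ≤ 3/26 ≈ 0.1154.


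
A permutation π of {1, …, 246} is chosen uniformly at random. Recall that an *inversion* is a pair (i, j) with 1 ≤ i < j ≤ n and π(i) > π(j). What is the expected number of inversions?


Write X = Σ X_I over the C(246, 2) = 30135 pairs i < j, with X_I the indicator of one inversion.
There are 30135 indicators.
For each fixed pair i < j, the values π(i) and π(j) are two distinct elements of {1, …, 246} in uniformly random order; by symmetry P[π(i) > π(j)] = 1/2.
By linearity: E[X] = 30135 · (1/2) = C(246, 2) · (1/2) = 30135/2 = 30135/2 ≈ 15067.5000.

E[X] = 30135/2 = 15067.5000.


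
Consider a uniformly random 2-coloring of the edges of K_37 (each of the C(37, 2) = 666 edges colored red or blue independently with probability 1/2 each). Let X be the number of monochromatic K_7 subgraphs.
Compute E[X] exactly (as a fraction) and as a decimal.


Let X = Σ_S X_S over the C(37, 7) = 10295472 subsets S of size 7, where X_S = 1 if the K_7 on S is monochromatic.
For a fixed S, the K_7 on S has C(7, 2) = 21 edges. P[all 21 edges red] = (1/2)^21, and likewise for blue, so P[monochromatic] = 2·(1/2)^21 = 2^{1 − 21} = 1/1048576.
Summing: E[X] = C(37, 7) · 2^{1 − 21} = 10295472 · 1/1048576 = 643467/65536.
Numerically: E[X] ≈ 9.8185.

E[X] = C(37,7)·2^(1−C(7,2)) = 643467/65536 ≈ 9.8185.


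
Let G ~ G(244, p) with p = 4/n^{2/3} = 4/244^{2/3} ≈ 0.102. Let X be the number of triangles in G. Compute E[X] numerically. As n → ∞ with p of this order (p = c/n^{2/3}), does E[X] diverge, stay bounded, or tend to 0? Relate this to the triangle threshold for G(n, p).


Number of potential triangles: C(244, 3) = 2391444.
Each occurs with probability p³ ≈ (0.102)³ ≈ 1.07498e-03.
By linearity: E[X] = C(244, 3)·p³ ≈ 2391444 · 1.07498e-03 ≈ 2570.754.
Since α = 2/3 < 1, p = c/n^{2/3} ≫ 1/n is above the triangle threshold p ~ 1/n. Asymptotically E[X] ~ (c³/6)·n^{3(1−α)} = (4³/6)·n^{1} → ∞; triangles are abundant w.h.p.

E[X] ≈ 2570.754; in regime p = Θ(1/n^{2/3}) E[X] diverges (above the triangle threshold p ~ 1/n).


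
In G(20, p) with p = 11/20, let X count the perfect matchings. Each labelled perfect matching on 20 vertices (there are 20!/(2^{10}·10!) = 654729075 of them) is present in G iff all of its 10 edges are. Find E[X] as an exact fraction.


K_20 has 20!/(2^{10}·10!) = 654729075 labelled perfect matchings.
For each such perfect matching H, let X_H = 1 if all 10 edges of H are present in G. Then P[X_H = 1] = p^{10} = (11/20)^{10} = 25937424601/10240000000000.
Summing the indicators: E[X] = Σ_H E[X_H] = 654729075 · p^{10} = 654729075 · 25937424601/10240000000000 = 679279440675798963/409600000000.
Numerically: E[X] ≈ 1.6584e+06.

E[X] = 654729075 · (11/20)^{10} = 679279440675798963/409600000000 ≈ 1.6584e+06.


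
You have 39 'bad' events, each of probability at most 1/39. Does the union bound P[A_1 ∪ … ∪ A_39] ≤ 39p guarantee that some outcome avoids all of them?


Union bound: P[∪_{i=1}^{39} A_i] ≤ Σ_i P[A_i] ≤ 39·p = 39·(1/39) = 1.
Numerically: 1 ≈ 1.0000.
Is 1 < 1? NO.
Since the bound 1 is ≥ 1, the union bound is uninformative here; it does NOT by itself certify existence.

39·p = 1 ≈ 1.0000; existence NOT certified by the union bound.


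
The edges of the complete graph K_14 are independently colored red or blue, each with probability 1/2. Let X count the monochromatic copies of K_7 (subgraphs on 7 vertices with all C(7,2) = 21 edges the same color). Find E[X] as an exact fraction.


Let X = Σ_S X_S over the C(14, 7) = 3432 subsets S of size 7, where X_S = 1 if the K_7 on S is monochromatic.
For a fixed S, the K_7 on S has C(7, 2) = 21 edges. P[all 21 edges red] = (1/2)^21, and likewise for blue, so P[monochromatic] = 2·(1/2)^21 = 2^{1 − 21} = 1/1048576.
By linearity: E[X] = C(14, 7) · 2^{1 − 21} = 3432 · 1/1048576 = 429/131072.
Numerically: E[X] ≈ 0.003.

E[X] = C(14,7)·2^(1−C(7,2)) = 429/131072 ≈ 0.003.


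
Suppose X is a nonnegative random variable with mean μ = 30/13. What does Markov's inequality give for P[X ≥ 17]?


μ = E[X] = 30/13, a = 17.
Markov: P[X ≥ 17] ≤ μ/a = (30/13)/17 = 30/221.
Numerically: ≈ 0.136.
(Since a = 17 > μ = 2.308, the bound 30/221 is < 1 and informative.)

P[X ≥ 17] ≤ 30/221 ≈ 0.136.


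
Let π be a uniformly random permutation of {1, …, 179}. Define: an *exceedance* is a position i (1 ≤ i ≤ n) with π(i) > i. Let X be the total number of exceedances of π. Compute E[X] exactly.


Write X = Σ_{i=1}^{179} X_i, where X_i = 1_{π(i) > i}.
For each fixed i, π(i) is uniform over {1, …, 179} (marginal of a uniform permutation), so P[π(i) > i] = (n − i)/n. Summing: Σ_{i=1}^{179} (n − i)/n = (0 + 1 + … + 178)/179 = 179(179 − 1)/(2·179) = (179 − 1)/2.
Hence E[X] = Σ_{i=1}^{179} (179 − i)/179 = 89 ≈ 89.00000.

E[X] = 89 = 89.00000.


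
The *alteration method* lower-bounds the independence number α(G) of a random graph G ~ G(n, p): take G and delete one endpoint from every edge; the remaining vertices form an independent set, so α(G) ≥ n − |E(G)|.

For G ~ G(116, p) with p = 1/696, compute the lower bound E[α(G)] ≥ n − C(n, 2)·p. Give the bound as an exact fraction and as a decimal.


E[|E(G)|] = C(116, 2)·p = 6670 · (1/696) = 115/12.
E[α(G)] ≥ n − E[|E(G)|] = 116 − 115/12 = 1277/12.
Numerically: ≈ 106.416667.
(This is only a lower bound; the true E[α(G)] may be larger.)

E[α(G)] ≥ 1277/12 ≈ 106.416667.


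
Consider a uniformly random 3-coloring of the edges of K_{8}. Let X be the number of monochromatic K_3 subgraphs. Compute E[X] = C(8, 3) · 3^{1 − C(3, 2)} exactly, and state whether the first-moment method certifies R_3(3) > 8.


E[X] = C(8, 3) · 3^{1 − 3} = 56 · 3^{−2} = 56/9.
As a reduced fraction: E[X] = 56/9 ≈ 6.2222.
Is E[X] < 1? NO.
Since E[X] ≥ 1, the first-moment bound is inconclusive at n = 8; it does NOT by itself certify R_3(3) > 8.

E[X] = 56/9 ≈ 6.2222; E[X] ≥ 1; first-moment method inconclusive here.


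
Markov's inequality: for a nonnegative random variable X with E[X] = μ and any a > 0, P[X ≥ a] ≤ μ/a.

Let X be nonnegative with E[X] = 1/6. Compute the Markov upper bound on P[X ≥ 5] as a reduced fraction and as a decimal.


μ = E[X] = 1/6, a = 5.
Markov: P[X ≥ 5] ≤ μ/a = (1/6)/5 = 1/30.
Numerically: ≈ 0.0333.
(Since a = 5 > μ = 0.1667, the bound 1/30 is < 1 and informative.)

P[X ≥ 5] ≤ 1/30 ≈ 0.0333.


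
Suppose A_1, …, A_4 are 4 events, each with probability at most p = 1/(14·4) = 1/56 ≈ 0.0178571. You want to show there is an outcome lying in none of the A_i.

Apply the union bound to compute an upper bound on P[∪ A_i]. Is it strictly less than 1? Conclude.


Union bound: P[∪_{i=1}^{4} A_i] ≤ Σ_i P[A_i] ≤ 4·p = 4·(1/56) = 1/14.
Numerically: 1/14 ≈ 0.0714286.
Is 1/14 < 1? YES.
Since P[∪ A_i] ≤ 1/14 < 1, the complement has P[∩ A_i^c] ≥ 1 − 1/14 = 13/14 > 0, so some outcome avoids every A_i.

4·p = 1/14 ≈ 0.0714286; existence CERTIFIED by the union bound.


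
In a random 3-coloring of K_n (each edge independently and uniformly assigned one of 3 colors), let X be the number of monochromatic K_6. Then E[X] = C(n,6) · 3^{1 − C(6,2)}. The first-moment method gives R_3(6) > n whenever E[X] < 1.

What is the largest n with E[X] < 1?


We need C(n, 6) · 3^{1 − 15} < 1, i.e. C(n, 6) < 3^{15 − 1} = 4782969.
Check values of n near the boundary:
  n = 38: C(38, 6) = 2760681; 2760681 < 4782969? YES
  n = 39: C(39, 6) = 3262623; 3262623 < 4782969? YES
  n = 40: C(40, 6) = 3838380; 3838380 < 4782969? YES
  n = 41: C(41, 6) = 4496388; 4496388 < 4782969? YES
  n = 42: C(42, 6) = 5245786; 5245786 < 4782969? NO
  n = 43: C(43, 6) = 6096454; 6096454 < 4782969? NO
  n = 44: C(44, 6) = 7059052; 7059052 < 4782969? NO
The largest n with C(n, 6) < 4782969 is n = 41 (where E[X] = 1498796/1594323 ≈ 0.940083). Hence R_3(6) > 41, i.e. R_3(6) ≥ 42.

Largest n = 41; hence R_3(6) > 41.


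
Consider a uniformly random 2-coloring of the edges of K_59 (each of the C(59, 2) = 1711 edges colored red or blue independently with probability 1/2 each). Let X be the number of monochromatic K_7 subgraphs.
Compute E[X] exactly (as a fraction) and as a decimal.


Let X = Σ_S X_S over the C(59, 7) = 341149446 subsets S of size 7, where X_S = 1 if the K_7 on S is monochromatic.
For a fixed S, the K_7 on S has C(7, 2) = 21 edges. P[all 21 edges red] = (1/2)^21, and likewise for blue, so P[monochromatic] = 2·(1/2)^21 = 2^{1 − 21} = 1/1048576.
By linearity of expectation: E[X] = C(59, 7) · 2^{1 − 21} = 341149446 · 1/1048576 = 170574723/524288.
Numerically: E[X] ≈ 325.345.

E[X] = C(59,7)·2^(1−C(7,2)) = 170574723/524288 ≈ 325.345.


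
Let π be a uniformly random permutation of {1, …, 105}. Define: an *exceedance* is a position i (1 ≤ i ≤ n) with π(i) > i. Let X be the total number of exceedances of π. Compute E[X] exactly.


Write X = Σ_{i=1}^{105} X_i, where X_i = 1_{π(i) > i}.
For each fixed i, π(i) is uniform over {1, …, 105} (marginal of a uniform permutation), so P[π(i) > i] = (n − i)/n. Summing: Σ_{i=1}^{105} (n − i)/n = (0 + 1 + … + 104)/105 = 105(105 − 1)/(2·105) = (105 − 1)/2.
Hence E[X] = Σ_{i=1}^{105} (105 − i)/105 = 52 ≈ 52.0000.

E[X] = 52 = 52.0000.
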